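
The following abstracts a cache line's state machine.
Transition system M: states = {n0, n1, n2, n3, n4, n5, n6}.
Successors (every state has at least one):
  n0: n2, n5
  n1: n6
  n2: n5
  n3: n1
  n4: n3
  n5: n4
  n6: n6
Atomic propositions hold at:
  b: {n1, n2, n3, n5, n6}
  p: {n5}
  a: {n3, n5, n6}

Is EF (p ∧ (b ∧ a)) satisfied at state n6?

Sat(b ∧ a) = {n3, n5, n6}
Sat(p ∧ (b ∧ a)) = {n5}
EF (p ∧ (b ∧ a)): least fixpoint, start Z0 = {n5}, add states with some successor in Z. Z1 = {n0, n2, n5}; fixed.
Sat(EF (p ∧ (b ∧ a))) = {n0, n2, n5}
n6 ∉ Sat(EF (p ∧ (b ∧ a))) = {n0, n2, n5}, so the formula does not hold at n6.

No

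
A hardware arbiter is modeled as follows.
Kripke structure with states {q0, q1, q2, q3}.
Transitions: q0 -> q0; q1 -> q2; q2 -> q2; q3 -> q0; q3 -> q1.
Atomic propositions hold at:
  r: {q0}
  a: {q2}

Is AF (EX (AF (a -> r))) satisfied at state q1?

No

Sat(a -> r) = {q0, q1, q3}
AF (a -> r): least fixpoint, start Z0 = {q0, q1, q3}, add states with every successor in Z. Already a fixed point.
Sat(AF (a -> r)) = {q0, q1, q3}
Sat(EX (AF (a -> r))) = {s : some successor in {q0, q1, q3}} = {q0, q3}
AF (EX (AF (a -> r))): least fixpoint, start Z0 = {q0, q3}, add states with every successor in Z. Already a fixed point.
Sat(AF (EX (AF (a -> r)))) = {q0, q3}
q1 ∉ Sat(AF (EX (AF (a -> r)))) = {q0, q3}, so the formula does not hold at q1.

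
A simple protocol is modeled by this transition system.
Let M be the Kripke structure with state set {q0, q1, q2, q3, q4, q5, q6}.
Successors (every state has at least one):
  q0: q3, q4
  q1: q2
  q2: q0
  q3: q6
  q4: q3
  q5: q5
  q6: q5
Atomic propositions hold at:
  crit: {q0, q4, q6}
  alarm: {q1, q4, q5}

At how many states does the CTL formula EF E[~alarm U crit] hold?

Sat(~alarm) = {q0, q2, q3, q6}
E[~alarm U crit]: least fixpoint, start Z0 = Sat(crit) = {q0, q4, q6}, add states in Sat(~alarm) with some successor in Z. Z1 = {q0, q2, q3, q4, q6}; fixed.
Sat(E[~alarm U crit]) = {q0, q2, q3, q4, q6}
EF E[~alarm U crit]: least fixpoint, start Z0 = {q0, q2, q3, q4, q6}, add states with some successor in Z. Z1 = {q0, q1, q2, q3, q4, q6}; fixed.
Sat(EF E[~alarm U crit]) = {q0, q1, q2, q3, q4, q6}
|Sat(EF E[~alarm U crit])| = |{q0, q1, q2, q3, q4, q6}| = 6.

6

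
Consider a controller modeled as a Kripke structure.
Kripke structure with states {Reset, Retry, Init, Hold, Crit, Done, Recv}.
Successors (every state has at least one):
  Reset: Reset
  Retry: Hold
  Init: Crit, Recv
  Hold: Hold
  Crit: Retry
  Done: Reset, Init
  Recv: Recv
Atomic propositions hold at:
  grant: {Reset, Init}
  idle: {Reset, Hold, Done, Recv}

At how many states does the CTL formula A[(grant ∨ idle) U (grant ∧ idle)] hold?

Sat(grant ∨ idle) = {Reset, Init, Hold, Done, Recv}
Sat(grant ∧ idle) = {Reset}
A[(grant ∨ idle) U (grant ∧ idle)]: least fixpoint, start Z0 = Sat((grant ∧ idle)) = {Reset}, add states in Sat(grant ∨ idle) with every successor in Z. Already a fixed point.
Sat(A[(grant ∨ idle) U (grant ∧ idle)]) = {Reset}
|Sat(A[(grant ∨ idle) U (grant ∧ idle)])| = |{Reset}| = 1.

1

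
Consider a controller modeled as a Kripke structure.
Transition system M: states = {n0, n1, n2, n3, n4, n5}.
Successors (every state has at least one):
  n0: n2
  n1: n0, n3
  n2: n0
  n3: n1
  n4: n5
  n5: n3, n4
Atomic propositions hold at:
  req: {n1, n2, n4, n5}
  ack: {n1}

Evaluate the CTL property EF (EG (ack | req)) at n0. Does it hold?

Sat(ack | req) = {n1, n2, n4, n5}
EG (ack | req): greatest fixpoint, start Z0 = {n1, n2, n4, n5}, keep only states in Sat with some successor in Z. Z1 = {n4, n5}; fixed.
Sat(EG (ack | req)) = {n4, n5}
EF (EG (ack | req)): least fixpoint, start Z0 = {n4, n5}, add states with some successor in Z. Already a fixed point.
Sat(EF (EG (ack | req))) = {n4, n5}
n0 ∉ Sat(EF (EG (ack | req))) = {n4, n5}, so the formula does not hold at n0.

No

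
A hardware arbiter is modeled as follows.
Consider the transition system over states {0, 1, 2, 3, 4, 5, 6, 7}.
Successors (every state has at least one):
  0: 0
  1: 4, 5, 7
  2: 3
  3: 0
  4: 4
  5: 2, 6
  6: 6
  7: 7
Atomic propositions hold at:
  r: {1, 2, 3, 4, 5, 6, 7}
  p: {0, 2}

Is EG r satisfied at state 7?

Yes

EG r: greatest fixpoint, start Z0 = {1, 2, 3, 4, 5, 6, 7}, keep only states in Sat with some successor in Z. Z1 = {1, 2, 4, 5, 6, 7}; Z2 = {1, 4, 5, 6, 7}; fixed.
Sat(EG r) = {1, 4, 5, 6, 7}
7 ∈ Sat(EG r) = {1, 4, 5, 6, 7}, so the formula holds at 7.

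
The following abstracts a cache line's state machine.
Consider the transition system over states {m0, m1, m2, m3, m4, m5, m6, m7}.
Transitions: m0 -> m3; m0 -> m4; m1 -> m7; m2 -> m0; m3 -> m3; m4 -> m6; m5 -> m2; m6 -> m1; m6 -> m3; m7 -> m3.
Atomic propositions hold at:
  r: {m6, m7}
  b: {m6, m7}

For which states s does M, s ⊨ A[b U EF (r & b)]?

{m0, m1, m2, m4, m5, m6, m7}

Sat(r & b) = {m6, m7}
EF (r & b): least fixpoint, start Z0 = {m6, m7}, add states with some successor in Z. Z1 = {m1, m4, m6, m7}; Z2 = {m0, m1, m4, m6, m7}; Z3 = {m0, m1, m2, m4, m6, m7}; Z4 = {m0, m1, m2, m4, m5, m6, m7}; fixed.
Sat(EF (r & b)) = {m0, m1, m2, m4, m5, m6, m7}
A[b U EF (r & b)]: least fixpoint, start Z0 = Sat(EF (r & b)) = {m0, m1, m2, m4, m5, m6, m7}, add states in Sat(b) with every successor in Z. Already a fixed point.
Sat(A[b U EF (r & b)]) = {m0, m1, m2, m4, m5, m6, m7}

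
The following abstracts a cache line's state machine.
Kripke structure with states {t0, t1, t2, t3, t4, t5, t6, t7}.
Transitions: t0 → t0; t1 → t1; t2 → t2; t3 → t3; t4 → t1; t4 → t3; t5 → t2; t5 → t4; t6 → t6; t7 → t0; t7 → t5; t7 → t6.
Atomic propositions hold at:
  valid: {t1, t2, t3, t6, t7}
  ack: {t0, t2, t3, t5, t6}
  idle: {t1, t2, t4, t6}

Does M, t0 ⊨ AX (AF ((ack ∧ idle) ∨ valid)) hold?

Sat(ack ∧ idle) = {t2, t6}
Sat((ack ∧ idle) ∨ valid) = {t1, t2, t3, t6, t7}
AF ((ack ∧ idle) ∨ valid): least fixpoint, start Z0 = {t1, t2, t3, t6, t7}, add states with every successor in Z. Z1 = {t1, t2, t3, t4, t6, t7}; Z2 = {t1, t2, t3, t4, t5, t6, t7}; fixed.
Sat(AF ((ack ∧ idle) ∨ valid)) = {t1, t2, t3, t4, t5, t6, t7}
Sat(AX (AF ((ack ∧ idle) ∨ valid))) = {s : every successor in {t1, t2, t3, t4, t5, t6, t7}} = {t1, t2, t3, t4, t5, t6}
t0 ∉ Sat(AX (AF ((ack ∧ idle) ∨ valid))) = {t1, t2, t3, t4, t5, t6}, so the formula does not hold at t0.

No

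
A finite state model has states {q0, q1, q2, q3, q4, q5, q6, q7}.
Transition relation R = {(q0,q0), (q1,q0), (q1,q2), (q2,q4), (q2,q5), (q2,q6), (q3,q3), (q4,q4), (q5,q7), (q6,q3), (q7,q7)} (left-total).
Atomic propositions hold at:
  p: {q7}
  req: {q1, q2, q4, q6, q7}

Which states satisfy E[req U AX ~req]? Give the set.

{q0, q1, q2, q3, q6}

Sat(~req) = {q0, q3, q5}
Sat(AX ~req) = {s : every successor in {q0, q3, q5}} = {q0, q3, q6}
E[req U AX ~req]: least fixpoint, start Z0 = Sat(AX ~req) = {q0, q3, q6}, add states in Sat(req) with some successor in Z. Z1 = {q0, q1, q2, q3, q6}; fixed.
Sat(E[req U AX ~req]) = {q0, q1, q2, q3, q6}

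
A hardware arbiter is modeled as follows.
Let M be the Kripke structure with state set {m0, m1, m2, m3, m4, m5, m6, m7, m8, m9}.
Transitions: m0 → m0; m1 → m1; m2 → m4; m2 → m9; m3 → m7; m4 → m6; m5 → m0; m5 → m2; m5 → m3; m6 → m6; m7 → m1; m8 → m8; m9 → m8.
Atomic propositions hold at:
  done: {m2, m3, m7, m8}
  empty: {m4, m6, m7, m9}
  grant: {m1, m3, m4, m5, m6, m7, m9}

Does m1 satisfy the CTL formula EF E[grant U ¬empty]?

Yes

Sat(¬empty) = {m0, m1, m2, m3, m5, m8}
E[grant U ¬empty]: least fixpoint, start Z0 = Sat(¬empty) = {m0, m1, m2, m3, m5, m8}, add states in Sat(grant) with some successor in Z. Z1 = {m0, m1, m2, m3, m5, m7, m8, m9}; fixed.
Sat(E[grant U ¬empty]) = {m0, m1, m2, m3, m5, m7, m8, m9}
EF E[grant U ¬empty]: least fixpoint, start Z0 = {m0, m1, m2, m3, m5, m7, m8, m9}, add states with some successor in Z. Already a fixed point.
Sat(EF E[grant U ¬empty]) = {m0, m1, m2, m3, m5, m7, m8, m9}
m1 ∈ Sat(EF E[grant U ¬empty]) = {m0, m1, m2, m3, m5, m7, m8, m9}, so the formula holds at m1.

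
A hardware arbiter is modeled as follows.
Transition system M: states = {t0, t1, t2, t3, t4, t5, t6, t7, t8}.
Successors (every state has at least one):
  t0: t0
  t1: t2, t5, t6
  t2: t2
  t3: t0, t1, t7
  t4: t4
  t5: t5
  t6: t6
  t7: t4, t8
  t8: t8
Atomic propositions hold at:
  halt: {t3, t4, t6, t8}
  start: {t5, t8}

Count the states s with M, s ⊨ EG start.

2

EG start: greatest fixpoint, start Z0 = {t5, t8}, keep only states in Sat with some successor in Z. Already a fixed point.
Sat(EG start) = {t5, t8}
|Sat(EG start)| = |{t5, t8}| = 2.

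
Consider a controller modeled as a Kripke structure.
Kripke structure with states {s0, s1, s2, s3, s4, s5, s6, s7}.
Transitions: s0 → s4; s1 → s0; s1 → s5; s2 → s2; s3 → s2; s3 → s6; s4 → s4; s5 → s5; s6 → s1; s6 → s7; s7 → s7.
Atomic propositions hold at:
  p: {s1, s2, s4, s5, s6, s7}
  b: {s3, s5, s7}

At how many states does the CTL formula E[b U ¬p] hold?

Sat(¬p) = {s0, s3}
E[b U ¬p]: least fixpoint, start Z0 = Sat(¬p) = {s0, s3}, add states in Sat(b) with some successor in Z. Already a fixed point.
Sat(E[b U ¬p]) = {s0, s3}
|Sat(E[b U ¬p])| = |{s0, s3}| = 2.

2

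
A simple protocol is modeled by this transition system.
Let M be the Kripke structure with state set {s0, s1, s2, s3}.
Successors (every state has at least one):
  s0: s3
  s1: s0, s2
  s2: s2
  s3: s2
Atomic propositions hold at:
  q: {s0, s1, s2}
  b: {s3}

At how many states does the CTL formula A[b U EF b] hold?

3

EF b: least fixpoint, start Z0 = {s3}, add states with some successor in Z. Z1 = {s0, s3}; Z2 = {s0, s1, s3}; fixed.
Sat(EF b) = {s0, s1, s3}
A[b U EF b]: least fixpoint, start Z0 = Sat(EF b) = {s0, s1, s3}, add states in Sat(b) with every successor in Z. Already a fixed point.
Sat(A[b U EF b]) = {s0, s1, s3}
|Sat(A[b U EF b])| = |{s0, s1, s3}| = 3.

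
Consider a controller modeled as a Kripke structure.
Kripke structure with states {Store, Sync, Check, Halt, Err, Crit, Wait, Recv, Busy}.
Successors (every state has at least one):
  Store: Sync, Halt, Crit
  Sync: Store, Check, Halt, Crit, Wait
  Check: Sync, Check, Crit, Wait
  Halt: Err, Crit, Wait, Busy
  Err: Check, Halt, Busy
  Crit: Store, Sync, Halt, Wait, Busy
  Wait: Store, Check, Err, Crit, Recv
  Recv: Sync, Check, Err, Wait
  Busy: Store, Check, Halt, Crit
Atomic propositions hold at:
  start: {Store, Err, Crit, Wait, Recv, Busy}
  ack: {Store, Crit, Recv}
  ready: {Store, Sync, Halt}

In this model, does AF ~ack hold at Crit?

No

Sat(~ack) = {Sync, Check, Halt, Err, Wait, Busy}
AF ~ack: least fixpoint, start Z0 = {Sync, Check, Halt, Err, Wait, Busy}, add states with every successor in Z. Z1 = {Sync, Check, Halt, Err, Wait, Recv, Busy}; fixed.
Sat(AF ~ack) = {Sync, Check, Halt, Err, Wait, Recv, Busy}
Crit ∉ Sat(AF ~ack) = {Sync, Check, Halt, Err, Wait, Recv, Busy}, so the formula does not hold at Crit.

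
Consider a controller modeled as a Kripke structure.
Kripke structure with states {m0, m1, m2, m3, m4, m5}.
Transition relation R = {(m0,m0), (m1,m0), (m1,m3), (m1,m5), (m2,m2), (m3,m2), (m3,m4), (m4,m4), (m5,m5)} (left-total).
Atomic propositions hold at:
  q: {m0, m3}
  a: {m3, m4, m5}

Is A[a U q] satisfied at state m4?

No

A[a U q]: least fixpoint, start Z0 = Sat(q) = {m0, m3}, add states in Sat(a) with every successor in Z. Already a fixed point.
Sat(A[a U q]) = {m0, m3}
m4 ∉ Sat(A[a U q]) = {m0, m3}, so the formula does not hold at m4.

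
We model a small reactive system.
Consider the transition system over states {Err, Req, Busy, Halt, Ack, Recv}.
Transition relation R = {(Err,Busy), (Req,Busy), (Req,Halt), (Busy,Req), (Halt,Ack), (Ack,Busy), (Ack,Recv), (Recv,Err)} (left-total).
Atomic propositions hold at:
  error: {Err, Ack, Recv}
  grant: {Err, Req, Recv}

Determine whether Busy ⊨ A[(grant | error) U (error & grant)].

Sat(grant | error) = {Err, Req, Ack, Recv}
Sat(error & grant) = {Err, Recv}
A[(grant | error) U (error & grant)]: least fixpoint, start Z0 = Sat((error & grant)) = {Err, Recv}, add states in Sat(grant | error) with every successor in Z. Already a fixed point.
Sat(A[(grant | error) U (error & grant)]) = {Err, Recv}
Busy ∉ Sat(A[(grant | error) U (error & grant)]) = {Err, Recv}, so the formula does not hold at Busy.

No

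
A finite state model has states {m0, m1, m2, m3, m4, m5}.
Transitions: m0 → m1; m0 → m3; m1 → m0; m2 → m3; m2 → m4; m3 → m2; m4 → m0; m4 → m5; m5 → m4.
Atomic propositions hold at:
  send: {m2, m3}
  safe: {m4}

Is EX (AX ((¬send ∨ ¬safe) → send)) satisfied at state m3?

Sat(¬send) = {m0, m1, m4, m5}
Sat(¬safe) = {m0, m1, m2, m3, m5}
Sat(¬send ∨ ¬safe) = {m0, m1, m2, m3, m4, m5}
Sat((¬send ∨ ¬safe) → send) = {m2, m3}
Sat(AX ((¬send ∨ ¬safe) → send)) = {s : every successor in {m2, m3}} = {m3}
Sat(EX (AX ((¬send ∨ ¬safe) → send))) = {s : some successor in {m3}} = {m0, m2}
m3 ∉ Sat(EX (AX ((¬send ∨ ¬safe) → send))) = {m0, m2}, so the formula does not hold at m3.

No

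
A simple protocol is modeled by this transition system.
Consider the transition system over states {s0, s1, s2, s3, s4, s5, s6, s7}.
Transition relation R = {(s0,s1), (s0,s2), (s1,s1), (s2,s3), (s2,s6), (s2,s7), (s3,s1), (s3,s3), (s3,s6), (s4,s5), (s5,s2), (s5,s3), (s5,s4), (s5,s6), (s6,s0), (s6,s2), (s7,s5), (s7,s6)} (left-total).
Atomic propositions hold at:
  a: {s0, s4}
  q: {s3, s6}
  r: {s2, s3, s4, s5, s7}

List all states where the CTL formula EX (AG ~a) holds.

Sat(~a) = {s1, s2, s3, s5, s6, s7}
AG ~a: greatest fixpoint, start Z0 = {s1, s2, s3, s5, s6, s7}, keep only states in Sat with every successor in Z. Z1 = {s1, s2, s3, s7}; Z2 = {s1}; fixed.
Sat(AG ~a) = {s1}
Sat(EX (AG ~a)) = {s : some successor in {s1}} = {s0, s1, s3}

{s0, s1, s3}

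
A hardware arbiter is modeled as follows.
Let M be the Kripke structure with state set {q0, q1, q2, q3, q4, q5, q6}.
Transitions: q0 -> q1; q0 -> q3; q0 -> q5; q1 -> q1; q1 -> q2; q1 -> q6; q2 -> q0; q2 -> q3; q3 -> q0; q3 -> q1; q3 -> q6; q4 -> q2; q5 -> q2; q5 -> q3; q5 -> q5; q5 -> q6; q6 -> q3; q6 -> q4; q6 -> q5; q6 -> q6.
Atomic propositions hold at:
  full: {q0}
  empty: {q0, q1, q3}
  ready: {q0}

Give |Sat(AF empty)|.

AF empty: least fixpoint, start Z0 = {q0, q1, q3}, add states with every successor in Z. Z1 = {q0, q1, q2, q3}; Z2 = {q0, q1, q2, q3, q4}; fixed.
Sat(AF empty) = {q0, q1, q2, q3, q4}
|Sat(AF empty)| = |{q0, q1, q2, q3, q4}| = 5.

5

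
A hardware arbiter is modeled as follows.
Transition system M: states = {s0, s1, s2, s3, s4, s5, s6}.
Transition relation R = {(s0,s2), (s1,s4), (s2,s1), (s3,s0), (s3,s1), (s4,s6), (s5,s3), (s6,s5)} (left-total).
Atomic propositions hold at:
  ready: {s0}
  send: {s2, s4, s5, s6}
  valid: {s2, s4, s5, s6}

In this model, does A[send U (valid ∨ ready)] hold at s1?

No

Sat(valid ∨ ready) = {s0, s2, s4, s5, s6}
A[send U (valid ∨ ready)]: least fixpoint, start Z0 = Sat((valid ∨ ready)) = {s0, s2, s4, s5, s6}, add states in Sat(send) with every successor in Z. Already a fixed point.
Sat(A[send U (valid ∨ ready)]) = {s0, s2, s4, s5, s6}
s1 ∉ Sat(A[send U (valid ∨ ready)]) = {s0, s2, s4, s5, s6}, so the formula does not hold at s1.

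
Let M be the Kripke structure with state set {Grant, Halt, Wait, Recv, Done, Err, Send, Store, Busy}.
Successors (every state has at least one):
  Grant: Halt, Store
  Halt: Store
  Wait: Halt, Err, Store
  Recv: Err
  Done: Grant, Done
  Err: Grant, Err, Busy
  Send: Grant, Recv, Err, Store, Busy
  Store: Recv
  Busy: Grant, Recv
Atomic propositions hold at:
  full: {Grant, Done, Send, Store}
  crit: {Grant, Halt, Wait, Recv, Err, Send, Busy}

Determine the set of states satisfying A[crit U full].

{Grant, Halt, Done, Send, Store}

A[crit U full]: least fixpoint, start Z0 = Sat(full) = {Grant, Done, Send, Store}, add states in Sat(crit) with every successor in Z. Z1 = {Grant, Halt, Done, Send, Store}; fixed.
Sat(A[crit U full]) = {Grant, Halt, Done, Send, Store}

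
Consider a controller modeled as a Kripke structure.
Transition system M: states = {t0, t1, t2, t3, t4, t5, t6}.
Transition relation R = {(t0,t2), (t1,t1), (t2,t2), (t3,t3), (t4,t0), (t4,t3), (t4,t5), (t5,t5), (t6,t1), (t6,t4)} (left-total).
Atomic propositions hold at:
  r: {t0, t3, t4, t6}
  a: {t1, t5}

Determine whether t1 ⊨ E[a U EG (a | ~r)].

Yes

Sat(~r) = {t1, t2, t5}
Sat(a | ~r) = {t1, t2, t5}
EG (a | ~r): greatest fixpoint, start Z0 = {t1, t2, t5}, keep only states in Sat with some successor in Z. Already a fixed point.
Sat(EG (a | ~r)) = {t1, t2, t5}
E[a U EG (a | ~r)]: least fixpoint, start Z0 = Sat(EG (a | ~r)) = {t1, t2, t5}, add states in Sat(a) with some successor in Z. Already a fixed point.
Sat(E[a U EG (a | ~r)]) = {t1, t2, t5}
t1 ∈ Sat(E[a U EG (a | ~r)]) = {t1, t2, t5}, so the formula holds at t1.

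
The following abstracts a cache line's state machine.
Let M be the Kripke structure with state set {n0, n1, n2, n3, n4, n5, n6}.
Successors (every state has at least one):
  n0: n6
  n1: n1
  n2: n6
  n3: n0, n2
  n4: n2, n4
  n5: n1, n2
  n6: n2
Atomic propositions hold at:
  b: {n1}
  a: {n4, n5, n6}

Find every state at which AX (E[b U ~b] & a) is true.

Sat(~b) = {n0, n2, n3, n4, n5, n6}
E[b U ~b]: least fixpoint, start Z0 = Sat(~b) = {n0, n2, n3, n4, n5, n6}, add states in Sat(b) with some successor in Z. Already a fixed point.
Sat(E[b U ~b]) = {n0, n2, n3, n4, n5, n6}
Sat(E[b U ~b] & a) = {n4, n5, n6}
Sat(AX (E[b U ~b] & a)) = {s : every successor in {n4, n5, n6}} = {n0, n2}

{n0, n2}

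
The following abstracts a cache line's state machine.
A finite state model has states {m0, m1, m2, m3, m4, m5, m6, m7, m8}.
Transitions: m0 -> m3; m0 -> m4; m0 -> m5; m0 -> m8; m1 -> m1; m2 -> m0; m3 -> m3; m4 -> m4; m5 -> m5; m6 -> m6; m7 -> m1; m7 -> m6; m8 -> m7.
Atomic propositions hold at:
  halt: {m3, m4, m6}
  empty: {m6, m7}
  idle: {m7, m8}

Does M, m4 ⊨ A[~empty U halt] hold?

Sat(~empty) = {m0, m1, m2, m3, m4, m5, m8}
A[~empty U halt]: least fixpoint, start Z0 = Sat(halt) = {m3, m4, m6}, add states in Sat(~empty) with every successor in Z. Already a fixed point.
Sat(A[~empty U halt]) = {m3, m4, m6}
m4 ∈ Sat(A[~empty U halt]) = {m3, m4, m6}, so the formula holds at m4.

Yes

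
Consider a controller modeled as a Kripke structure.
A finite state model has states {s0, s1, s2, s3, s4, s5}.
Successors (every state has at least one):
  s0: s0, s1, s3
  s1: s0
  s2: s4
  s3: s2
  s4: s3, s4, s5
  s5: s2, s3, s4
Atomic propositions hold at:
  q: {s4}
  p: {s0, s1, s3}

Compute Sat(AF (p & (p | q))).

{s0, s1, s3}

Sat(p | q) = {s0, s1, s3, s4}
Sat(p & (p | q)) = {s0, s1, s3}
AF (p & (p | q)): least fixpoint, start Z0 = {s0, s1, s3}, add states with every successor in Z. Already a fixed point.
Sat(AF (p & (p | q))) = {s0, s1, s3}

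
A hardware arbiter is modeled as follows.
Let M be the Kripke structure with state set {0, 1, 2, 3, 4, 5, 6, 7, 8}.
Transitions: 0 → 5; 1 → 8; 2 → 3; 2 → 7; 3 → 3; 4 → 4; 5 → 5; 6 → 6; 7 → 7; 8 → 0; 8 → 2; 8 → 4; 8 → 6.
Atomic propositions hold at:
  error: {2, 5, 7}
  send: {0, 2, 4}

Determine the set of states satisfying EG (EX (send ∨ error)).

{0, 2, 4, 5, 7, 8}

Sat(send ∨ error) = {0, 2, 4, 5, 7}
Sat(EX (send ∨ error)) = {s : some successor in {0, 2, 4, 5, 7}} = {0, 2, 4, 5, 7, 8}
EG (EX (send ∨ error)): greatest fixpoint, start Z0 = {0, 2, 4, 5, 7, 8}, keep only states in Sat with some successor in Z. Already a fixed point.
Sat(EG (EX (send ∨ error))) = {0, 2, 4, 5, 7, 8}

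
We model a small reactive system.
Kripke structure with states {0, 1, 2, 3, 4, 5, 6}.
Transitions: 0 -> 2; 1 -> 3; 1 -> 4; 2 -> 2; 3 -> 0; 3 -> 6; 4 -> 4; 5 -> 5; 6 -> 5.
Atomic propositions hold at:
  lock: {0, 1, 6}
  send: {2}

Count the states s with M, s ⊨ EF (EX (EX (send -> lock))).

5

Sat(send -> lock) = {0, 1, 3, 4, 5, 6}
Sat(EX (send -> lock)) = {s : some successor in {0, 1, 3, 4, 5, 6}} = {1, 3, 4, 5, 6}
Sat(EX (EX (send -> lock))) = {s : some successor in {1, 3, 4, 5, 6}} = {1, 3, 4, 5, 6}
EF (EX (EX (send -> lock))): least fixpoint, start Z0 = {1, 3, 4, 5, 6}, add states with some successor in Z. Already a fixed point.
Sat(EF (EX (EX (send -> lock)))) = {1, 3, 4, 5, 6}
|Sat(EF (EX (EX (send -> lock))))| = |{1, 3, 4, 5, 6}| = 5.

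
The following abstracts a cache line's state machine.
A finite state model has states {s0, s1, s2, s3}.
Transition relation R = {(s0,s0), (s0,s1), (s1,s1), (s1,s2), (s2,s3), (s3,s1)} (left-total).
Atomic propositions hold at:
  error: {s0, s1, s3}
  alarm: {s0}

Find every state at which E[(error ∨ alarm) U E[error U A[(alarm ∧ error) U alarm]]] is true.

Sat(error ∨ alarm) = {s0, s1, s3}
Sat(alarm ∧ error) = {s0}
A[(alarm ∧ error) U alarm]: least fixpoint, start Z0 = Sat(alarm) = {s0}, add states in Sat(alarm ∧ error) with every successor in Z. Already a fixed point.
Sat(A[(alarm ∧ error) U alarm]) = {s0}
E[error U A[(alarm ∧ error) U alarm]]: least fixpoint, start Z0 = Sat(A[(alarm ∧ error) U alarm]) = {s0}, add states in Sat(error) with some successor in Z. Already a fixed point.
Sat(E[error U A[(alarm ∧ error) U alarm]]) = {s0}
E[(error ∨ alarm) U E[error U A[(alarm ∧ error) U alarm]]]: least fixpoint, start Z0 = Sat(E[error U A[(alarm ∧ error) U alarm]]) = {s0}, add states in Sat(error ∨ alarm) with some successor in Z. Already a fixed point.
Sat(E[(error ∨ alarm) U E[error U A[(alarm ∧ error) U alarm]]]) = {s0}

{s0}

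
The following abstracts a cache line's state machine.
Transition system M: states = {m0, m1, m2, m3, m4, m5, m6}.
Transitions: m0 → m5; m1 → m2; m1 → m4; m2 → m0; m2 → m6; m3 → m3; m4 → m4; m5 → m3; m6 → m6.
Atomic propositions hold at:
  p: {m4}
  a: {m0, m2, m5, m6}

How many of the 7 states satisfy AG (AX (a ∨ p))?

Sat(a ∨ p) = {m0, m2, m4, m5, m6}
Sat(AX (a ∨ p)) = {s : every successor in {m0, m2, m4, m5, m6}} = {m0, m1, m2, m4, m6}
AG (AX (a ∨ p)): greatest fixpoint, start Z0 = {m0, m1, m2, m4, m6}, keep only states in Sat with every successor in Z. Z1 = {m1, m2, m4, m6}; Z2 = {m1, m4, m6}; Z3 = {m4, m6}; fixed.
Sat(AG (AX (a ∨ p))) = {m4, m6}
|Sat(AG (AX (a ∨ p)))| = |{m4, m6}| = 2.

2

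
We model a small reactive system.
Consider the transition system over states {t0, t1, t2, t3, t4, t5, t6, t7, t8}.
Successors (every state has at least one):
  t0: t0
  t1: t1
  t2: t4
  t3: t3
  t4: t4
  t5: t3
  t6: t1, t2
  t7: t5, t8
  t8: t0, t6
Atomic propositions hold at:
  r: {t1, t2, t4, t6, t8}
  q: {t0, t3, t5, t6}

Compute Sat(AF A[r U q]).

{t0, t3, t5, t6, t7, t8}

A[r U q]: least fixpoint, start Z0 = Sat(q) = {t0, t3, t5, t6}, add states in Sat(r) with every successor in Z. Z1 = {t0, t3, t5, t6, t8}; fixed.
Sat(A[r U q]) = {t0, t3, t5, t6, t8}
AF A[r U q]: least fixpoint, start Z0 = {t0, t3, t5, t6, t8}, add states with every successor in Z. Z1 = {t0, t3, t5, t6, t7, t8}; fixed.
Sat(AF A[r U q]) = {t0, t3, t5, t6, t7, t8}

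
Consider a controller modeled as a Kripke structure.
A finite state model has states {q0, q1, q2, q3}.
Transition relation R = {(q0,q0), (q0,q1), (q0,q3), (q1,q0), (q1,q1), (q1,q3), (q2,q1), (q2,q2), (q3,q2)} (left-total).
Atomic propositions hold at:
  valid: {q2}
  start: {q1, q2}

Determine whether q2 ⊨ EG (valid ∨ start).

Sat(valid ∨ start) = {q1, q2}
EG (valid ∨ start): greatest fixpoint, start Z0 = {q1, q2}, keep only states in Sat with some successor in Z. Already a fixed point.
Sat(EG (valid ∨ start)) = {q1, q2}
q2 ∈ Sat(EG (valid ∨ start)) = {q1, q2}, so the formula holds at q2.

Yes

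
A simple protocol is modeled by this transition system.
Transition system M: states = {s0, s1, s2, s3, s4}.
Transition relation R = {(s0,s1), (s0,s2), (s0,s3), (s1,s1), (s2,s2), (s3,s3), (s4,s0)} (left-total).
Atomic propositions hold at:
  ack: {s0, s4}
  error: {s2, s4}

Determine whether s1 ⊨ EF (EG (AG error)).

AG error: greatest fixpoint, start Z0 = {s2, s4}, keep only states in Sat with every successor in Z. Z1 = {s2}; fixed.
Sat(AG error) = {s2}
EG (AG error): greatest fixpoint, start Z0 = {s2}, keep only states in Sat with some successor in Z. Already a fixed point.
Sat(EG (AG error)) = {s2}
EF (EG (AG error)): least fixpoint, start Z0 = {s2}, add states with some successor in Z. Z1 = {s0, s2}; Z2 = {s0, s2, s4}; fixed.
Sat(EF (EG (AG error))) = {s0, s2, s4}
s1 ∉ Sat(EF (EG (AG error))) = {s0, s2, s4}, so the formula does not hold at s1.

No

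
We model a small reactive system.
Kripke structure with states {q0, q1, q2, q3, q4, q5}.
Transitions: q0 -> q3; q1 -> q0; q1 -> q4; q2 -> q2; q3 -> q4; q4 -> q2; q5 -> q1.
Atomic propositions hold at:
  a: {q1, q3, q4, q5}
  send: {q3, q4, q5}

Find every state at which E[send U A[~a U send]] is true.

{q0, q3, q4, q5}

Sat(~a) = {q0, q2}
A[~a U send]: least fixpoint, start Z0 = Sat(send) = {q3, q4, q5}, add states in Sat(~a) with every successor in Z. Z1 = {q0, q3, q4, q5}; fixed.
Sat(A[~a U send]) = {q0, q3, q4, q5}
E[send U A[~a U send]]: least fixpoint, start Z0 = Sat(A[~a U send]) = {q0, q3, q4, q5}, add states in Sat(send) with some successor in Z. Already a fixed point.
Sat(E[send U A[~a U send]]) = {q0, q3, q4, q5}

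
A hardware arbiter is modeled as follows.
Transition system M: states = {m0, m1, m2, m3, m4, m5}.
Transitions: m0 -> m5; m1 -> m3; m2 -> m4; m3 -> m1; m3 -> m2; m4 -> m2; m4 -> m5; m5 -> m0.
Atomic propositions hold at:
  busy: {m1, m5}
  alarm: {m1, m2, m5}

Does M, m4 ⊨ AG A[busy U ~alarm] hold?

Sat(~alarm) = {m0, m3, m4}
A[busy U ~alarm]: least fixpoint, start Z0 = Sat(~alarm) = {m0, m3, m4}, add states in Sat(busy) with every successor in Z. Z1 = {m0, m1, m3, m4, m5}; fixed.
Sat(A[busy U ~alarm]) = {m0, m1, m3, m4, m5}
AG A[busy U ~alarm]: greatest fixpoint, start Z0 = {m0, m1, m3, m4, m5}, keep only states in Sat with every successor in Z. Z1 = {m0, m1, m5}; Z2 = {m0, m5}; fixed.
Sat(AG A[busy U ~alarm]) = {m0, m5}
m4 ∉ Sat(AG A[busy U ~alarm]) = {m0, m5}, so the formula does not hold at m4.

No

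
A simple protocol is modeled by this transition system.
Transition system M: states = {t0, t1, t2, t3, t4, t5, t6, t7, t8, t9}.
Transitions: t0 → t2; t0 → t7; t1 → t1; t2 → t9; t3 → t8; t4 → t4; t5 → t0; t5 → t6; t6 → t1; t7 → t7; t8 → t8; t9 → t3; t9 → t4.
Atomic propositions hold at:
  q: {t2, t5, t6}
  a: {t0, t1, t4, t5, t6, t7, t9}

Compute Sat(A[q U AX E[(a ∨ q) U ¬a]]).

Sat(a ∨ q) = {t0, t1, t2, t4, t5, t6, t7, t9}
Sat(¬a) = {t2, t3, t8}
E[(a ∨ q) U ¬a]: least fixpoint, start Z0 = Sat(¬a) = {t2, t3, t8}, add states in Sat(a ∨ q) with some successor in Z. Z1 = {t0, t2, t3, t8, t9}; Z2 = {t0, t2, t3, t5, t8, t9}; fixed.
Sat(E[(a ∨ q) U ¬a]) = {t0, t2, t3, t5, t8, t9}
Sat(AX E[(a ∨ q) U ¬a]) = {s : every successor in {t0, t2, t3, t5, t8, t9}} = {t2, t3, t8}
A[q U AX E[(a ∨ q) U ¬a]]: least fixpoint, start Z0 = Sat(AX E[(a ∨ q) U ¬a]) = {t2, t3, t8}, add states in Sat(q) with every successor in Z. Already a fixed point.
Sat(A[q U AX E[(a ∨ q) U ¬a]]) = {t2, t3, t8}

{t2, t3, t8}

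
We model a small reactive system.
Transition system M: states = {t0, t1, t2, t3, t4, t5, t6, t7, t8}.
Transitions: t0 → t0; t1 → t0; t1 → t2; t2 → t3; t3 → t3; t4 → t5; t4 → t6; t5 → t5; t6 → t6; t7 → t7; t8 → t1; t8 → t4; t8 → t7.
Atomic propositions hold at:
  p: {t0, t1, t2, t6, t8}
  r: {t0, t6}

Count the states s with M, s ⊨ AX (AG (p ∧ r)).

2

Sat(p ∧ r) = {t0, t6}
AG (p ∧ r): greatest fixpoint, start Z0 = {t0, t6}, keep only states in Sat with every successor in Z. Already a fixed point.
Sat(AG (p ∧ r)) = {t0, t6}
Sat(AX (AG (p ∧ r))) = {s : every successor in {t0, t6}} = {t0, t6}
|Sat(AX (AG (p ∧ r)))| = |{t0, t6}| = 2.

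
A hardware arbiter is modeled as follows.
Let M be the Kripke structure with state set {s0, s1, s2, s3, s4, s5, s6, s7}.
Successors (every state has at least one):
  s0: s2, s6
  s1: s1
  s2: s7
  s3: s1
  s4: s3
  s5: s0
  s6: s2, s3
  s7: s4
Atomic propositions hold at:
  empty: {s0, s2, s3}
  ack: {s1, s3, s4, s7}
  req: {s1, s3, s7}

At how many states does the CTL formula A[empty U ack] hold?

5

A[empty U ack]: least fixpoint, start Z0 = Sat(ack) = {s1, s3, s4, s7}, add states in Sat(empty) with every successor in Z. Z1 = {s1, s2, s3, s4, s7}; fixed.
Sat(A[empty U ack]) = {s1, s2, s3, s4, s7}
|Sat(A[empty U ack])| = |{s1, s2, s3, s4, s7}| = 5.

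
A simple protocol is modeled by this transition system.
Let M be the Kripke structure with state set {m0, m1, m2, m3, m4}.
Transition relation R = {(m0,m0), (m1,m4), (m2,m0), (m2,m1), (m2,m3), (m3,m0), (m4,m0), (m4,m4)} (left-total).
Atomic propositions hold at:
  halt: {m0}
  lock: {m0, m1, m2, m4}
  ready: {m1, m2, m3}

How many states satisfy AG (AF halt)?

AF halt: least fixpoint, start Z0 = {m0}, add states with every successor in Z. Z1 = {m0, m3}; fixed.
Sat(AF halt) = {m0, m3}
AG (AF halt): greatest fixpoint, start Z0 = {m0, m3}, keep only states in Sat with every successor in Z. Already a fixed point.
Sat(AG (AF halt)) = {m0, m3}
|Sat(AG (AF halt))| = |{m0, m3}| = 2.

2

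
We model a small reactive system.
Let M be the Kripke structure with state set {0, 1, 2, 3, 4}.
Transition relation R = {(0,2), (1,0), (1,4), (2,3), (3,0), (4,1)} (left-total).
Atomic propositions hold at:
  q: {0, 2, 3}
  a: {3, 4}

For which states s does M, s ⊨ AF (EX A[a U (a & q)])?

{0, 2, 3}

Sat(a & q) = {3}
A[a U (a & q)]: least fixpoint, start Z0 = Sat((a & q)) = {3}, add states in Sat(a) with every successor in Z. Already a fixed point.
Sat(A[a U (a & q)]) = {3}
Sat(EX A[a U (a & q)]) = {s : some successor in {3}} = {2}
AF (EX A[a U (a & q)]): least fixpoint, start Z0 = {2}, add states with every successor in Z. Z1 = {0, 2}; Z2 = {0, 2, 3}; fixed.
Sat(AF (EX A[a U (a & q)])) = {0, 2, 3}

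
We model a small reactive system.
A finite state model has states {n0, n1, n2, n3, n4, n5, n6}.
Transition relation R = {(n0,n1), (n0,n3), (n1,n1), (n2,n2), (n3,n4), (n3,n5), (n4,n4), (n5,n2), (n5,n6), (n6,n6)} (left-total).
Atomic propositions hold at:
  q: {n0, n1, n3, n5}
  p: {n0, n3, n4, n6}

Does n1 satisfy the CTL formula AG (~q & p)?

Sat(~q) = {n2, n4, n6}
Sat(~q & p) = {n4, n6}
AG (~q & p): greatest fixpoint, start Z0 = {n4, n6}, keep only states in Sat with every successor in Z. Already a fixed point.
Sat(AG (~q & p)) = {n4, n6}
n1 ∉ Sat(AG (~q & p)) = {n4, n6}, so the formula does not hold at n1.

No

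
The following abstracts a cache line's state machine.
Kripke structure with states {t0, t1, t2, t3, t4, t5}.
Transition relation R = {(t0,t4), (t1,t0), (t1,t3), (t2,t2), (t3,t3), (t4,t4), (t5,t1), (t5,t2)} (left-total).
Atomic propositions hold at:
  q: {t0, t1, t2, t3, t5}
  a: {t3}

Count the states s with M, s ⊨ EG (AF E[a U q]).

E[a U q]: least fixpoint, start Z0 = Sat(q) = {t0, t1, t2, t3, t5}, add states in Sat(a) with some successor in Z. Already a fixed point.
Sat(E[a U q]) = {t0, t1, t2, t3, t5}
AF E[a U q]: least fixpoint, start Z0 = {t0, t1, t2, t3, t5}, add states with every successor in Z. Already a fixed point.
Sat(AF E[a U q]) = {t0, t1, t2, t3, t5}
EG (AF E[a U q]): greatest fixpoint, start Z0 = {t0, t1, t2, t3, t5}, keep only states in Sat with some successor in Z. Z1 = {t1, t2, t3, t5}; fixed.
Sat(EG (AF E[a U q])) = {t1, t2, t3, t5}
|Sat(EG (AF E[a U q]))| = |{t1, t2, t3, t5}| = 4.

4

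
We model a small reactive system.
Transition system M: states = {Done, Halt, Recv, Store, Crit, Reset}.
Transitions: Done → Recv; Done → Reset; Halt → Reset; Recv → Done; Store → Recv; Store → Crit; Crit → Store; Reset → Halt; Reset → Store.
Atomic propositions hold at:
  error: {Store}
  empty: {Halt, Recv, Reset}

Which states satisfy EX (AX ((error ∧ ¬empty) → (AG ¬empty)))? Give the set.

Sat(¬empty) = {Done, Store, Crit}
Sat(error ∧ ¬empty) = {Store}
AG ¬empty: greatest fixpoint, start Z0 = {Done, Store, Crit}, keep only states in Sat with every successor in Z. Z1 = {Crit}; Z2 = ∅; fixed.
Sat(AG ¬empty) = ∅
Sat((error ∧ ¬empty) → (AG ¬empty)) = {Done, Halt, Recv, Crit, Reset}
Sat(AX ((error ∧ ¬empty) → (AG ¬empty))) = {s : every successor in {Done, Halt, Recv, Crit, Reset}} = {Done, Halt, Recv, Store}
Sat(EX (AX ((error ∧ ¬empty) → (AG ¬empty)))) = {s : some successor in {Done, Halt, Recv, Store}} = {Done, Recv, Store, Crit, Reset}

{Done, Recv, Store, Crit, Reset}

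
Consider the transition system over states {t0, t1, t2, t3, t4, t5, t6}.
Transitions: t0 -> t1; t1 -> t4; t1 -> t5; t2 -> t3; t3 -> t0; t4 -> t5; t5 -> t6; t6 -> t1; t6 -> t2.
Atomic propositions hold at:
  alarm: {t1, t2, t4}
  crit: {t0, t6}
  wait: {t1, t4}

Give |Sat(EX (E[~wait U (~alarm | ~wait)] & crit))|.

Sat(~wait) = {t0, t2, t3, t5, t6}
Sat(~alarm) = {t0, t3, t5, t6}
Sat(~alarm | ~wait) = {t0, t2, t3, t5, t6}
E[~wait U (~alarm | ~wait)]: least fixpoint, start Z0 = Sat((~alarm | ~wait)) = {t0, t2, t3, t5, t6}, add states in Sat(~wait) with some successor in Z. Already a fixed point.
Sat(E[~wait U (~alarm | ~wait)]) = {t0, t2, t3, t5, t6}
Sat(E[~wait U (~alarm | ~wait)] & crit) = {t0, t6}
Sat(EX (E[~wait U (~alarm | ~wait)] & crit)) = {s : some successor in {t0, t6}} = {t3, t5}
|Sat(EX (E[~wait U (~alarm | ~wait)] & crit))| = |{t3, t5}| = 2.

2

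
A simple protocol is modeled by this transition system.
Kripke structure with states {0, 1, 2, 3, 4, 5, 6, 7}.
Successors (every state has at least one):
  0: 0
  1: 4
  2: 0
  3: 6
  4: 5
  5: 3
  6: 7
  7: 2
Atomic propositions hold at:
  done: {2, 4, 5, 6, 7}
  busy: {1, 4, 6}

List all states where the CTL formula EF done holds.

{1, 2, 3, 4, 5, 6, 7}

EF done: least fixpoint, start Z0 = {2, 4, 5, 6, 7}, add states with some successor in Z. Z1 = {1, 2, 3, 4, 5, 6, 7}; fixed.
Sat(EF done) = {1, 2, 3, 4, 5, 6, 7}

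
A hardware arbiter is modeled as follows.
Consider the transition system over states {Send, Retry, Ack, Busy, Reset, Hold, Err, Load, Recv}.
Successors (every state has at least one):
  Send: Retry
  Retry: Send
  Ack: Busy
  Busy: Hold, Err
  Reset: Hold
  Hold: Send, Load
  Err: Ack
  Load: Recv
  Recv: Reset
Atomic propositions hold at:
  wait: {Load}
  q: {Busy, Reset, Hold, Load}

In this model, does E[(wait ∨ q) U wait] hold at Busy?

Sat(wait ∨ q) = {Busy, Reset, Hold, Load}
E[(wait ∨ q) U wait]: least fixpoint, start Z0 = Sat(wait) = {Load}, add states in Sat(wait ∨ q) with some successor in Z. Z1 = {Hold, Load}; Z2 = {Busy, Reset, Hold, Load}; fixed.
Sat(E[(wait ∨ q) U wait]) = {Busy, Reset, Hold, Load}
Busy ∈ Sat(E[(wait ∨ q) U wait]) = {Busy, Reset, Hold, Load}, so the formula holds at Busy.

Yes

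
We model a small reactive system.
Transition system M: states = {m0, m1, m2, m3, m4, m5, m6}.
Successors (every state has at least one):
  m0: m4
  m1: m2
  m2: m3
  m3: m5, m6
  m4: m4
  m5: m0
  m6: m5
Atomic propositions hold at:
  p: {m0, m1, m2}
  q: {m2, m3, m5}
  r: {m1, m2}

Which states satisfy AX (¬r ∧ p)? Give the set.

{m5}

Sat(¬r) = {m0, m3, m4, m5, m6}
Sat(¬r ∧ p) = {m0}
Sat(AX (¬r ∧ p)) = {s : every successor in {m0}} = {m5}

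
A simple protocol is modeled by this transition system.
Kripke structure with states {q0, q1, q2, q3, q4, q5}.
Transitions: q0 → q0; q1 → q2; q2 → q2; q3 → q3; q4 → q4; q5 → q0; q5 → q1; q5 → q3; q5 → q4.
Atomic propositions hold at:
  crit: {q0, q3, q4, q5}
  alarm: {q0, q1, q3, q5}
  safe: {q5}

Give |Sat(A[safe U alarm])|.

A[safe U alarm]: least fixpoint, start Z0 = Sat(alarm) = {q0, q1, q3, q5}, add states in Sat(safe) with every successor in Z. Already a fixed point.
Sat(A[safe U alarm]) = {q0, q1, q3, q5}
|Sat(A[safe U alarm])| = |{q0, q1, q3, q5}| = 4.

4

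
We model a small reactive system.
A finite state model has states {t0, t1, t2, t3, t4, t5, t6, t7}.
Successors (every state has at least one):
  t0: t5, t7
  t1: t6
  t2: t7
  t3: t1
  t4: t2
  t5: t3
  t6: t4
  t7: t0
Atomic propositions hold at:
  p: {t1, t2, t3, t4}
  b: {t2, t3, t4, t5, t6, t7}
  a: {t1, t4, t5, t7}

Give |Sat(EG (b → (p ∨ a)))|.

4

Sat(p ∨ a) = {t1, t2, t3, t4, t5, t7}
Sat(b → (p ∨ a)) = {t0, t1, t2, t3, t4, t5, t7}
EG (b → (p ∨ a)): greatest fixpoint, start Z0 = {t0, t1, t2, t3, t4, t5, t7}, keep only states in Sat with some successor in Z. Z1 = {t0, t2, t3, t4, t5, t7}; Z2 = {t0, t2, t4, t5, t7}; Z3 = {t0, t2, t4, t7}; fixed.
Sat(EG (b → (p ∨ a))) = {t0, t2, t4, t7}
|Sat(EG (b → (p ∨ a)))| = |{t0, t2, t4, t7}| = 4.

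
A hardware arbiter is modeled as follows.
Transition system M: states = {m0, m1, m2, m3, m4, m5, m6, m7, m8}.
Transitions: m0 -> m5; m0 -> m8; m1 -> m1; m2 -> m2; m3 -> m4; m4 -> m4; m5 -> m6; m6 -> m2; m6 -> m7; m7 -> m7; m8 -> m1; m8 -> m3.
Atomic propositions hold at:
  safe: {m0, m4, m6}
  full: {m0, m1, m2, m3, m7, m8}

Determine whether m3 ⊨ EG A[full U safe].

Yes

A[full U safe]: least fixpoint, start Z0 = Sat(safe) = {m0, m4, m6}, add states in Sat(full) with every successor in Z. Z1 = {m0, m3, m4, m6}; fixed.
Sat(A[full U safe]) = {m0, m3, m4, m6}
EG A[full U safe]: greatest fixpoint, start Z0 = {m0, m3, m4, m6}, keep only states in Sat with some successor in Z. Z1 = {m3, m4}; fixed.
Sat(EG A[full U safe]) = {m3, m4}
m3 ∈ Sat(EG A[full U safe]) = {m3, m4}, so the formula holds at m3.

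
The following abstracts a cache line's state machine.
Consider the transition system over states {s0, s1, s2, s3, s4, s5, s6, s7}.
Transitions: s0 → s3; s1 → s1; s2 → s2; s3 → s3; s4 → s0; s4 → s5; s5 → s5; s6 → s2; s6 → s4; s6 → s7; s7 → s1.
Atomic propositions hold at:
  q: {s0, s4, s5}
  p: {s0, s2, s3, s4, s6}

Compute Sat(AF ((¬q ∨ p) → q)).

Sat(¬q) = {s1, s2, s3, s6, s7}
Sat(¬q ∨ p) = {s0, s1, s2, s3, s4, s6, s7}
Sat((¬q ∨ p) → q) = {s0, s4, s5}
AF ((¬q ∨ p) → q): least fixpoint, start Z0 = {s0, s4, s5}, add states with every successor in Z. Already a fixed point.
Sat(AF ((¬q ∨ p) → q)) = {s0, s4, s5}

{s0, s4, s5}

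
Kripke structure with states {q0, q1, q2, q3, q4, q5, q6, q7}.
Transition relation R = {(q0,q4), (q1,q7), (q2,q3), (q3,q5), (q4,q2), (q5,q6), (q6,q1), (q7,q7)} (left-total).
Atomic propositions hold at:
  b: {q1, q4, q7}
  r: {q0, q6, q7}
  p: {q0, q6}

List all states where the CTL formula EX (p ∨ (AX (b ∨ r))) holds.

{q1, q3, q5, q6, q7}

Sat(b ∨ r) = {q0, q1, q4, q6, q7}
Sat(AX (b ∨ r)) = {s : every successor in {q0, q1, q4, q6, q7}} = {q0, q1, q5, q6, q7}
Sat(p ∨ (AX (b ∨ r))) = {q0, q1, q5, q6, q7}
Sat(EX (p ∨ (AX (b ∨ r)))) = {s : some successor in {q0, q1, q5, q6, q7}} = {q1, q3, q5, q6, q7}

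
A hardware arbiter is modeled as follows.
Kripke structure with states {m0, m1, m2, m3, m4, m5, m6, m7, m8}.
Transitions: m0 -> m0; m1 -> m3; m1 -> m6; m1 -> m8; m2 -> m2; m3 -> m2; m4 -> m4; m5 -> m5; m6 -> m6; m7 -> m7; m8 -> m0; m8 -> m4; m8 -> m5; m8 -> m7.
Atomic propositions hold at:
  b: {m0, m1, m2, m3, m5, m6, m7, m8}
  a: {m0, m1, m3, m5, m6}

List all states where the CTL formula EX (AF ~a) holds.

{m1, m2, m3, m4, m7, m8}

Sat(~a) = {m2, m4, m7, m8}
AF ~a: least fixpoint, start Z0 = {m2, m4, m7, m8}, add states with every successor in Z. Z1 = {m2, m3, m4, m7, m8}; fixed.
Sat(AF ~a) = {m2, m3, m4, m7, m8}
Sat(EX (AF ~a)) = {s : some successor in {m2, m3, m4, m7, m8}} = {m1, m2, m3, m4, m7, m8}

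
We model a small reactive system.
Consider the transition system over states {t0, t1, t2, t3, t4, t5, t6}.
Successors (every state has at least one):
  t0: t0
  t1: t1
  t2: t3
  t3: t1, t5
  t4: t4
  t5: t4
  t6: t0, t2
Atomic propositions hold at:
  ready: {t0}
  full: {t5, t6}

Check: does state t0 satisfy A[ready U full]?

A[ready U full]: least fixpoint, start Z0 = Sat(full) = {t5, t6}, add states in Sat(ready) with every successor in Z. Already a fixed point.
Sat(A[ready U full]) = {t5, t6}
t0 ∉ Sat(A[ready U full]) = {t5, t6}, so the formula does not hold at t0.

No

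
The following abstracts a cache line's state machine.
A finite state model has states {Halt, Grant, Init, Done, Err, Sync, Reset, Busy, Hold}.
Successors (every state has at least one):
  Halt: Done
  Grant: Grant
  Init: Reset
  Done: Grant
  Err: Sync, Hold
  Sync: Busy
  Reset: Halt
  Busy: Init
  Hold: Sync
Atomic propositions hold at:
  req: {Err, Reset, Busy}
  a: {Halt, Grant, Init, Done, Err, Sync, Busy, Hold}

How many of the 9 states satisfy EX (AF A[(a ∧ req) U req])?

5

Sat(a ∧ req) = {Err, Busy}
A[(a ∧ req) U req]: least fixpoint, start Z0 = Sat(req) = {Err, Reset, Busy}, add states in Sat(a ∧ req) with every successor in Z. Already a fixed point.
Sat(A[(a ∧ req) U req]) = {Err, Reset, Busy}
AF A[(a ∧ req) U req]: least fixpoint, start Z0 = {Err, Reset, Busy}, add states with every successor in Z. Z1 = {Init, Err, Sync, Reset, Busy}; Z2 = {Init, Err, Sync, Reset, Busy, Hold}; fixed.
Sat(AF A[(a ∧ req) U req]) = {Init, Err, Sync, Reset, Busy, Hold}
Sat(EX (AF A[(a ∧ req) U req])) = {s : some successor in {Init, Err, Sync, Reset, Busy, Hold}} = {Init, Err, Sync, Busy, Hold}
|Sat(EX (AF A[(a ∧ req) U req]))| = |{Init, Err, Sync, Busy, Hold}| = 5.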